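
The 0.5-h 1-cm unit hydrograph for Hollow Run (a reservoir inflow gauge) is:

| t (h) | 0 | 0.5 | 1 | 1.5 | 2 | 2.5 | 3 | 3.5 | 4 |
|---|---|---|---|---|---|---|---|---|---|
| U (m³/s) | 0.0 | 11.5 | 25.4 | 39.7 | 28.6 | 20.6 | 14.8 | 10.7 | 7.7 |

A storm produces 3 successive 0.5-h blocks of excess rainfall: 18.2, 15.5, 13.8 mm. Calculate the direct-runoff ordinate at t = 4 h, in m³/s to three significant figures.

Q ≈ 51.0 m³/s

By discrete convolution, Q_j = Σ (P_i / 10 mm) · U_{j−i}.
At t = 4 h (j=8): Q = (18.2/10)·7.7 + (15.5/10)·10.7 + (13.8/10)·14.8 = 51.0 m³/s.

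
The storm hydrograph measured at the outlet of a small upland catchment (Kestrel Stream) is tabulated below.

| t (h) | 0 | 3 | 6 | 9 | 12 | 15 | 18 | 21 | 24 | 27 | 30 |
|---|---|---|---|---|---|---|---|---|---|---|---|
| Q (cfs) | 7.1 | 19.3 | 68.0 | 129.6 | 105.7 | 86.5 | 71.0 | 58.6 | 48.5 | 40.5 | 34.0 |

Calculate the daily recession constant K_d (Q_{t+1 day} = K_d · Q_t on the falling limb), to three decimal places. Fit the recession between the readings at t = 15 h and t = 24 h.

Between t = 15 h and t = 24 h the flow falls from 86.5 to 48.5 cfs over 3×3 h = 9 h.
Per-interval ratio K = (48.5/86.5)^(1/3) = 0.8246; K_d = K^(24/3) = 0.214.

K_d ≈ 0.214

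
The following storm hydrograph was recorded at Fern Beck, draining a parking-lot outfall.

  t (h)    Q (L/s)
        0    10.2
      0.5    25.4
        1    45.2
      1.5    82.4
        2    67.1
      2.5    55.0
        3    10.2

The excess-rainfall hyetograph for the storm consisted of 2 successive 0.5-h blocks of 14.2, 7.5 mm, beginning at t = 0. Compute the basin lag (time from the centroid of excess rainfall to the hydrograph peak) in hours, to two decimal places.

Centroid of excess rainfall: t_c = Σ P_i·t̄_i / ΣP_i = 0.4228 h (block centres at 0.25, 0.75 h).
Hydrograph peak occurs at t = 1.5 h, so basin lag t_L = 1.5 − 0.4228 = 1.08 h.

t_L ≈ 1.08 h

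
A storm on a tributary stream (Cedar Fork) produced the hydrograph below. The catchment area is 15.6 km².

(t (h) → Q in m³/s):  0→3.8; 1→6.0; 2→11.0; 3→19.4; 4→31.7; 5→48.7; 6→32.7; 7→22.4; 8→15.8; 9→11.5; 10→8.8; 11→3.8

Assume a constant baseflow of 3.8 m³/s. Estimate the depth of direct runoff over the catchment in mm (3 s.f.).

d ≈ 39.2 mm

Direct runoff: 0.0, 2.2, 7.2, 15.6, 27.9, 44.9, 28.9, 18.6, 12.0, 7.7, 5.0, 0.0 m³/s; ΣQ_DR = 170.0 m³/s.
V = ΣQ_DR · Δt = 170.0 × 3600 s = 6.120 × 10^5 m³.
Over A = 15.6 km², depth = V / A = 39.2 mm.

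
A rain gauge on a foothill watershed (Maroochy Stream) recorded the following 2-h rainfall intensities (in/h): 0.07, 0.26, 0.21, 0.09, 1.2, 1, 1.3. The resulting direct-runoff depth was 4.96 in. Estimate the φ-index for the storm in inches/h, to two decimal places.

Only the 3 blocks with intensity above φ contribute runoff: 1.2, 1, 1.3 in/h.
Σ(I−φ)·Δt = d  ⇒  (1.2+1+1.3 − 3φ)·2 = 4.96
φ = (3.500 − 4.96/2) / 3 = 0.34 in/h.

φ ≈ 0.34 in/h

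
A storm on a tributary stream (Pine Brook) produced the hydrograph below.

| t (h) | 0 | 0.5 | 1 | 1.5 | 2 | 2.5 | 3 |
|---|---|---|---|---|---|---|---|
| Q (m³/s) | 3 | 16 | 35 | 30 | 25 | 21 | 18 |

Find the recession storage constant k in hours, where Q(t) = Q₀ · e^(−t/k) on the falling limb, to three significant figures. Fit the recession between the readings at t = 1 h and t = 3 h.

k ≈ 3.01 h

On the falling limb, Q drops from 35 to 18 m³/s between t = 1 h and t = 3 h (Δt = 2 h).
k = −Δt / ln(Q₂/Q₁) = −2 / ln(18/35) = 3.01 h.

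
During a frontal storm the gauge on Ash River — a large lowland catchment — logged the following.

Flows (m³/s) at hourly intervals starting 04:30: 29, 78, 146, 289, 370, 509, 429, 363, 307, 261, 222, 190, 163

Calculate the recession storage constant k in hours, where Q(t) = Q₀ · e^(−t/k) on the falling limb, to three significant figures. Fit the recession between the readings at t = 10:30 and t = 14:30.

On the falling limb, Q drops from 429 to 222 m³/s between t = 10:30 and t = 14:30 (Δt = 4 h).
k = −Δt / ln(Q₂/Q₁) = −4 / ln(222/429) = 6.07 h.

k ≈ 6.07 h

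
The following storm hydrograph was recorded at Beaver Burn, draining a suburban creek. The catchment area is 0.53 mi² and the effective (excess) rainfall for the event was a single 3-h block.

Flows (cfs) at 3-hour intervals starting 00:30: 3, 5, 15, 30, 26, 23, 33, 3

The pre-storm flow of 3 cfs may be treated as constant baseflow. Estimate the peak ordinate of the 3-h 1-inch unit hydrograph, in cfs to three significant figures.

Direct runoff: 0.0, 2.0, 12.0, 27.0, 23.0, 20.0, 30.0, 0.0 cfs; ΣQ_DR = 114.0 cfs, peak = 30.0 cfs.
Runoff depth d = ΣQ_DR·Δt / A = 114.0 × 10800 / (0.53 mi²) = 0.9999 in.
The 1-inch UH is the DRH scaled by (1 in)/d, so U_p = 30.0 × 1/0.9999 = 30.0 cfs.

U_p ≈ 30.0 cfs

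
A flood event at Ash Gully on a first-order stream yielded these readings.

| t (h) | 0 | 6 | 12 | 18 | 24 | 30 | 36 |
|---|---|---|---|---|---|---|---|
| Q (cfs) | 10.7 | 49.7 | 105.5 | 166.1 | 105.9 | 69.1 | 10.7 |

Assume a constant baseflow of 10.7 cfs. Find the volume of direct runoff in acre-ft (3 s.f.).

V ≈ 220 acre-ft

Direct-runoff ordinates (Q − Q_b): 0.0, 39.0, 94.8, 155.4, 95.2, 58.4, 0.0 cfs.
ΣQ_DR = 442.8 cfs.
With Δt = 6 h = 21600 s, V = ΣQ_DR · Δt = 442.8 × 21600 = 9.56 × 10^6 ft³ = 220 acre-ft.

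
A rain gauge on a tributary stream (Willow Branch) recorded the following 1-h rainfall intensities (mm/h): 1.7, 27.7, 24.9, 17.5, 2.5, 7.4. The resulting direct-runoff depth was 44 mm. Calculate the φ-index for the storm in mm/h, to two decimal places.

φ ≈ 8.70 mm/h

Only the 3 blocks with intensity above φ contribute runoff: 27.7, 24.9, 17.5 mm/h.
Σ(I−φ)·Δt = d  ⇒  (27.7+24.9+17.5 − 3φ)·1 = 44
φ = (70.10 − 44/1) / 3 = 8.70 mm/h.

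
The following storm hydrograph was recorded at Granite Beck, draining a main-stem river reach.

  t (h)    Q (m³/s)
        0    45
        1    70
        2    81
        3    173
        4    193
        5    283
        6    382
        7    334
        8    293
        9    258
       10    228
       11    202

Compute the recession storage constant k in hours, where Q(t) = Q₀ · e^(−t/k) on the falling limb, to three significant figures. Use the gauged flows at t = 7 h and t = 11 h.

k ≈ 7.95 h

On the falling limb, Q drops from 334 to 202 m³/s between t = 7 h and t = 11 h (Δt = 4 h).
k = −Δt / ln(Q₂/Q₁) = −4 / ln(202/334) = 7.95 h.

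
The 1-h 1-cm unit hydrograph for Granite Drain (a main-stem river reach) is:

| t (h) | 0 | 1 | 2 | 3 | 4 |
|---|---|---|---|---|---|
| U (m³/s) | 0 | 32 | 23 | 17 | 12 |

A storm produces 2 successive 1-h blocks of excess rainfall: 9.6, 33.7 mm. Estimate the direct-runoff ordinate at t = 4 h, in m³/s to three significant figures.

By discrete convolution, Q_j = Σ (P_i / 10 mm) · U_{j−i}.
At t = 4 h (j=4): Q = (9.6/10)·12 + (33.7/10)·17 = 68.8 m³/s.

Q ≈ 68.8 m³/s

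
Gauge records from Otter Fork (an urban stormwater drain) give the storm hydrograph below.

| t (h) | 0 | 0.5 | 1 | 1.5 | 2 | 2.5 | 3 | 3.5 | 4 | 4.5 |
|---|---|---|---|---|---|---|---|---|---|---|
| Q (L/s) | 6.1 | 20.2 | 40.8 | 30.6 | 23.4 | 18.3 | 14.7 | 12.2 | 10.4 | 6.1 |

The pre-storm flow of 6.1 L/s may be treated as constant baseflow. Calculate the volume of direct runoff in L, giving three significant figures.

V ≈ 2.19 × 10^5 L

Direct-runoff ordinates (Q − Q_b): 0.0, 14.1, 34.7, 24.5, 17.3, 12.2, 8.6, 6.1, 4.3, 0.0 L/s.
ΣQ_DR = 121.8 L/s.
With Δt = 0.5 h = 1800 s, V = ΣQ_DR · Δt = 121.8 × 1800 = 2.19 × 10^5 L.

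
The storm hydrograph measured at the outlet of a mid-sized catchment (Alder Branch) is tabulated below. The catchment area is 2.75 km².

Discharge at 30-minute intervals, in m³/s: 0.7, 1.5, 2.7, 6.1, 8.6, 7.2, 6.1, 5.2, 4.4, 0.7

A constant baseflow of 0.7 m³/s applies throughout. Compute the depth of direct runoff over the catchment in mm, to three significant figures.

d ≈ 23.7 mm

Direct runoff: 0.0, 0.8, 2.0, 5.4, 7.9, 6.5, 5.4, 4.5, 3.7, 0.0 m³/s; ΣQ_DR = 36.20 m³/s.
V = ΣQ_DR · Δt = 36.20 × 1800 s = 65160 m³.
Over A = 2.75 km², depth = V / A = 23.7 mm.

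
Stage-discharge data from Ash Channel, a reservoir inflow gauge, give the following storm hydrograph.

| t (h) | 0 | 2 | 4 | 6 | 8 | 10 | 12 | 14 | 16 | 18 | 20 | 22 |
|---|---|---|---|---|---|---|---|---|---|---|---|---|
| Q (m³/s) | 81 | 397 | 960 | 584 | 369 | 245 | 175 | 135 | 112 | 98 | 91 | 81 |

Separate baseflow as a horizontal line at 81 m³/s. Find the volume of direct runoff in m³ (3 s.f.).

Direct-runoff ordinates (Q − Q_b): 0.0, 316.0, 879.0, 503.0, 288.0, 164.0, 94.0, 54.0, 31.0, 17.0, 10.0, 0.0 m³/s.
ΣQ_DR = 2356 m³/s.
With Δt = 2 h = 7200 s, V = ΣQ_DR · Δt = 2356 × 7200 = 1.70 × 10^7 m³.

V ≈ 1.70 × 10^7 m³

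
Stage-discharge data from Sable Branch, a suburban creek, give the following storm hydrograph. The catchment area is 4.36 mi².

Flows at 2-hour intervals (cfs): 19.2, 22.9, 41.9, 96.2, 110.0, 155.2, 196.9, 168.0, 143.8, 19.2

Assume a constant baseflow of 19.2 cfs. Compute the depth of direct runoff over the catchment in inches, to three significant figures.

Direct runoff: 0.0, 3.7, 22.7, 77.0, 90.8, 136.0, 177.7, 148.8, 124.6, 0.0 cfs; ΣQ_DR = 781.3 cfs.
V = ΣQ_DR · Δt = 781.3 × 7200 s = 5.625 × 10^6 ft³.
Over A = 4.36 mi², depth = V / A = 0.555 in.

d ≈ 0.555 in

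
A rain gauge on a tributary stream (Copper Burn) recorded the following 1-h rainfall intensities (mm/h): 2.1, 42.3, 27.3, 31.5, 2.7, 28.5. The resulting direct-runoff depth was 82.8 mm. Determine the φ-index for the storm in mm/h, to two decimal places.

Only the 4 blocks with intensity above φ contribute runoff: 42.3, 27.3, 31.5, 28.5 mm/h.
Σ(I−φ)·Δt = d  ⇒  (42.3+27.3+31.5+28.5 − 4φ)·1 = 82.8
φ = (129.6 − 82.8/1) / 4 = 11.70 mm/h.

φ ≈ 11.70 mm/h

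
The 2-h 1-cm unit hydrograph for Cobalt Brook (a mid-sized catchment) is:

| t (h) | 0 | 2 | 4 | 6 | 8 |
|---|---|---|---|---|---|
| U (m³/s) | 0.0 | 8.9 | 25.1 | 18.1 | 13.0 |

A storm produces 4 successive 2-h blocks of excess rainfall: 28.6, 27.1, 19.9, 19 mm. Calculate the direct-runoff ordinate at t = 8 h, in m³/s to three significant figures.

By discrete convolution, Q_j = Σ (P_i / 10 mm) · U_{j−i}.
At t = 8 h (j=4): Q = (28.6/10)·13.0 + (27.1/10)·18.1 + (19.9/10)·25.1 + (19/10)·8.9 = 153 m³/s.

Q ≈ 153 m³/s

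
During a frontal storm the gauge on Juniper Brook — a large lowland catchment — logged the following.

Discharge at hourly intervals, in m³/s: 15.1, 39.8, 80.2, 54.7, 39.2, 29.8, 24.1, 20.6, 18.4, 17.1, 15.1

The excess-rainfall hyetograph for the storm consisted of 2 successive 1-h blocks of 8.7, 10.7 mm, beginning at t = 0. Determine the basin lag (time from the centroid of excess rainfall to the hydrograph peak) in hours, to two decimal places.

Centroid of excess rainfall: t_c = Σ P_i·t̄_i / ΣP_i = 1.0515 h (block centres at 0.5, 1.5 h).
Hydrograph peak occurs at t = 2 h, so basin lag t_L = 2 − 1.0515 = 0.95 h.

t_L ≈ 0.95 h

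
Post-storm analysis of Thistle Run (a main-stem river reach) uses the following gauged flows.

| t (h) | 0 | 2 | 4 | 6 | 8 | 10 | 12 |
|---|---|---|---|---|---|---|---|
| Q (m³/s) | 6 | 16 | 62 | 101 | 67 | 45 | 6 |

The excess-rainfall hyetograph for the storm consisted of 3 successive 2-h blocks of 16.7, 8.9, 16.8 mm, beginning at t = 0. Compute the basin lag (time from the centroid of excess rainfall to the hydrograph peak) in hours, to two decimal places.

t_L ≈ 3.00 h

Centroid of excess rainfall: t_c = Σ P_i·t̄_i / ΣP_i = 3.0047 h (block centres at 1, 3, 5 h).
Hydrograph peak occurs at t = 6 h, so basin lag t_L = 6 − 3.0047 = 3.00 h.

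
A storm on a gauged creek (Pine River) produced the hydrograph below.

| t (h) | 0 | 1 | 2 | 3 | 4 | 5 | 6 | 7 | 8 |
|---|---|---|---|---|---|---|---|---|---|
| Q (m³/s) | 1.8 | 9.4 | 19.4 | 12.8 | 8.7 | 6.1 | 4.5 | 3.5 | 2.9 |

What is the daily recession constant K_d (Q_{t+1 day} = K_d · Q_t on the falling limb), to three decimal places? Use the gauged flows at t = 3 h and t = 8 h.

Between t = 3 h and t = 8 h the flow falls from 12.8 to 2.9 m³/s over 5×1 h = 5 h.
Per-interval ratio K = (2.9/12.8)^(1/5) = 0.7431; K_d = K^(24/1) = 0.001.

K_d ≈ 0.001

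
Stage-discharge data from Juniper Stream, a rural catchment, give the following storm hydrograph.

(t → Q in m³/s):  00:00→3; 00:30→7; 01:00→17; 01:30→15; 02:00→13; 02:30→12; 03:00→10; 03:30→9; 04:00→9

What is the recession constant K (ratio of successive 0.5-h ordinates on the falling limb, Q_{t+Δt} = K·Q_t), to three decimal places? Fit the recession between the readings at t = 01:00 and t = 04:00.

K ≈ 0.899

Using the recession-limb readings at t = 01:00 and t = 04:00: Q falls from 17 to 9 m³/s over 6 intervals.
K = (Q₂/Q₁)^(1/6) = (9/17)^(1/6) = 0.899.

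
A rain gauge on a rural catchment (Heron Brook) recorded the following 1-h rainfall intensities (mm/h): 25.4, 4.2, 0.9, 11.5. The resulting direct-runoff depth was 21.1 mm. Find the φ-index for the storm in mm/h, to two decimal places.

Only the 2 blocks with intensity above φ contribute runoff: 25.4, 11.5 mm/h.
Σ(I−φ)·Δt = d  ⇒  (25.4+11.5 − 2φ)·1 = 21.1
φ = (36.90 − 21.1/1) / 2 = 7.90 mm/h.

φ ≈ 7.90 mm/h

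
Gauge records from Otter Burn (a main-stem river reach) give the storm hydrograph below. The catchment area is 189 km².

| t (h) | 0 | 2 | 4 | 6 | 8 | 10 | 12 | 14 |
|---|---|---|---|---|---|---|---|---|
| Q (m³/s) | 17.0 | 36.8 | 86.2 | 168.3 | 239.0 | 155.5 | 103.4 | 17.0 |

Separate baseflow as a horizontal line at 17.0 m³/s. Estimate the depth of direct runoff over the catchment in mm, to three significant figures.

d ≈ 26.2 mm

Direct runoff: 0.0, 19.8, 69.2, 151.3, 222.0, 138.5, 86.4, 0.0 m³/s; ΣQ_DR = 687.2 m³/s.
V = ΣQ_DR · Δt = 687.2 × 7200 s = 4.948 × 10^6 m³.
Over A = 189 km², depth = V / A = 26.2 mm.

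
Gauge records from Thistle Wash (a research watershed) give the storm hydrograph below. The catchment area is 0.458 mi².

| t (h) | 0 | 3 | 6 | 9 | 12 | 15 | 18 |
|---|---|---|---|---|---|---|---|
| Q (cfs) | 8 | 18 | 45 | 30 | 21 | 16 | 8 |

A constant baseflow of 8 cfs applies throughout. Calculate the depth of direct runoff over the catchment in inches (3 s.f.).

Direct runoff: 0.0, 10.0, 37.0, 22.0, 13.0, 8.0, 0.0 cfs; ΣQ_DR = 90.00 cfs.
V = ΣQ_DR · Δt = 90.00 × 10800 s = 9.720 × 10^5 ft³.
Over A = 0.458 mi², depth = V / A = 0.914 in.

d ≈ 0.914 in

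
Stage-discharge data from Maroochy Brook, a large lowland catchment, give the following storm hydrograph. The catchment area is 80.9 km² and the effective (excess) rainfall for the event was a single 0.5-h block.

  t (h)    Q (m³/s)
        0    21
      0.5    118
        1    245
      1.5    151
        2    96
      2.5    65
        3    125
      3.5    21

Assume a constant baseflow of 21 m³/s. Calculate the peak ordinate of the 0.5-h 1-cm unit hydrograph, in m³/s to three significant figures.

Direct runoff: 0.0, 97.0, 224.0, 130.0, 75.0, 44.0, 104.0, 0.0 m³/s; ΣQ_DR = 674.0 m³/s, peak = 224.0 m³/s.
Runoff depth d = ΣQ_DR·Δt / A = 674.0 × 1800 / (80.9 km²) = 15.00 mm.
The 1-cm UH is the DRH scaled by (10 mm)/d, so U_p = 224.0 × 10/15.00 = 149 m³/s.

U_p ≈ 149 m³/s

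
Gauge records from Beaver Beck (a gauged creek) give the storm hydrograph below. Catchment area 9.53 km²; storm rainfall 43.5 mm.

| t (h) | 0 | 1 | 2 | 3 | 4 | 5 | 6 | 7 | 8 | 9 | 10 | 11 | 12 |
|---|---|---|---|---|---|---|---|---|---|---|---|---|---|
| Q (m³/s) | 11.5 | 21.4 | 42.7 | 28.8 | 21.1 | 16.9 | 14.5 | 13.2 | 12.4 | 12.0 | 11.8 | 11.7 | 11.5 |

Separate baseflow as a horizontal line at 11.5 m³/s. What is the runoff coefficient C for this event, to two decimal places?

C ≈ 0.69

ΣQ_DR = 80.00 m³/s; V = ΣQ_DR·Δt = 2.880 × 10^5 m³.
Runoff depth d = V / A = 30.22 mm.
C = d / P = 30.22 / 43.5 = 0.69.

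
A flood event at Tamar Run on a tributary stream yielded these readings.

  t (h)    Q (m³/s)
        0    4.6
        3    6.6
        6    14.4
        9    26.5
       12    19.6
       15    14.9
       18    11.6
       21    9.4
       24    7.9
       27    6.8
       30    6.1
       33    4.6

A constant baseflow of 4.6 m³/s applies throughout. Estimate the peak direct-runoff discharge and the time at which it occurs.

Subtracting baseflow gives direct-runoff ordinates: 0.0, 2.0, 9.8, 21.9, 15.0, 10.3, 7.0, 4.8, 3.3, 2.2, 1.5, 0.0 m³/s.
The maximum is 21.9 m³/s, occurring at the reading for t = 9 h.

Q_p = 21.9 m³/s at t = 9 h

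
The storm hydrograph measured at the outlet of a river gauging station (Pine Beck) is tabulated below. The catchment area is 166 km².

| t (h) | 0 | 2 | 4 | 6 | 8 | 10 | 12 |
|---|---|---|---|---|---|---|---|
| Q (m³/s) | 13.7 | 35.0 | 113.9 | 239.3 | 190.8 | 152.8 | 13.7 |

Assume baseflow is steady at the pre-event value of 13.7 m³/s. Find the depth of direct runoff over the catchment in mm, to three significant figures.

Direct runoff: 0.0, 21.3, 100.2, 225.6, 177.1, 139.1, 0.0 m³/s; ΣQ_DR = 663.3 m³/s.
V = ΣQ_DR · Δt = 663.3 × 7200 s = 4.776 × 10^6 m³.
Over A = 166 km², depth = V / A = 28.8 mm.

d ≈ 28.8 mm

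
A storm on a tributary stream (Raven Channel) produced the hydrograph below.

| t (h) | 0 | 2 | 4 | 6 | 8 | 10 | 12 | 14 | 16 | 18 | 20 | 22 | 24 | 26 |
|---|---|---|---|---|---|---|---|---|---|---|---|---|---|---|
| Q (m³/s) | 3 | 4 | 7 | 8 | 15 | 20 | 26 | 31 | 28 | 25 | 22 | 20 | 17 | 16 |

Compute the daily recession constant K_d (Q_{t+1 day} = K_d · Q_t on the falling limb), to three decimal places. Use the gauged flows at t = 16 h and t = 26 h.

K_d ≈ 0.261

Between t = 16 h and t = 26 h the flow falls from 28 to 16 m³/s over 5×2 h = 10 h.
Per-interval ratio K = (16/28)^(1/5) = 0.8941; K_d = K^(24/2) = 0.261.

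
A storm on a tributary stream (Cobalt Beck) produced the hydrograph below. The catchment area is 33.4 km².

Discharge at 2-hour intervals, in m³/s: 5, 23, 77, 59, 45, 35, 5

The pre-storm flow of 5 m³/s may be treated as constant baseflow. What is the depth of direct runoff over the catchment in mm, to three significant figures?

d ≈ 46.1 mm

Direct runoff: 0.0, 18.0, 72.0, 54.0, 40.0, 30.0, 0.0 m³/s; ΣQ_DR = 214.0 m³/s.
V = ΣQ_DR · Δt = 214.0 × 7200 s = 1.541 × 10^6 m³.
Over A = 33.4 km², depth = V / A = 46.1 mm.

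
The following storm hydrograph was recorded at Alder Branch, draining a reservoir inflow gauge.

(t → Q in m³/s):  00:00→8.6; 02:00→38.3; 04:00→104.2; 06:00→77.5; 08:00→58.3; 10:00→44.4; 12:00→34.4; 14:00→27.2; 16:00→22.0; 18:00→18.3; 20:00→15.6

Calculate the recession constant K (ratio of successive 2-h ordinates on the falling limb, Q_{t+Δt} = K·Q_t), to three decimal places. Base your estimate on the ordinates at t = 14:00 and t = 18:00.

Using the recession-limb readings at t = 14:00 and t = 18:00: Q falls from 27.2 to 18.3 m³/s over 2 intervals.
K = (Q₂/Q₁)^(1/2) = (18.3/27.2)^(1/2) = 0.820.

K ≈ 0.820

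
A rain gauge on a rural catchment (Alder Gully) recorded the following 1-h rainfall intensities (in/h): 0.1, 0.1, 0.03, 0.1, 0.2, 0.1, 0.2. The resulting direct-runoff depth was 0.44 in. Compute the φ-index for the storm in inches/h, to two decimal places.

φ ≈ 0.06 in/h

Only the 6 blocks with intensity above φ contribute runoff: 0.1, 0.1, 0.1, 0.2, 0.1, 0.2 in/h.
Σ(I−φ)·Δt = d  ⇒  (0.1+0.1+0.1+0.2+0.1+0.2 − 6φ)·1 = 0.44
φ = (0.8000 − 0.44/1) / 6 = 0.06 in/h.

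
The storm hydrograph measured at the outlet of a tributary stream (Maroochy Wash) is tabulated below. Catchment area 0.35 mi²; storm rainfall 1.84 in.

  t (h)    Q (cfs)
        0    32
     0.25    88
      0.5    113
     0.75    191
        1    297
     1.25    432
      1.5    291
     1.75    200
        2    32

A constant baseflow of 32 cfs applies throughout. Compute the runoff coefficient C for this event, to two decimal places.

ΣQ_DR = 1388 cfs; V = ΣQ_DR·Δt = 1.249 × 10^6 ft³.
Runoff depth d = V / A = 1.536 in.
C = d / P = 1.536 / 1.84 = 0.83.

C ≈ 0.83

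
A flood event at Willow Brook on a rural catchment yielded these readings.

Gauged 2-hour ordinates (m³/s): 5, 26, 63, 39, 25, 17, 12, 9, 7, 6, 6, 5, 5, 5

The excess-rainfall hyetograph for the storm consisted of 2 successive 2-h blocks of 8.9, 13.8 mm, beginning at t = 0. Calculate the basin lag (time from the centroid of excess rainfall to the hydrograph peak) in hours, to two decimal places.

Centroid of excess rainfall: t_c = Σ P_i·t̄_i / ΣP_i = 2.2159 h (block centres at 1, 3 h).
Hydrograph peak occurs at t = 4 h, so basin lag t_L = 4 − 2.2159 = 1.78 h.

t_L ≈ 1.78 h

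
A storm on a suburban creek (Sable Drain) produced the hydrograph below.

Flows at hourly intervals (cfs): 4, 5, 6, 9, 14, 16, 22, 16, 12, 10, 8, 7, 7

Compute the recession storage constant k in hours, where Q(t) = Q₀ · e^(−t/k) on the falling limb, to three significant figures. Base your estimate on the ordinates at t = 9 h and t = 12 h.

On the falling limb, Q drops from 10 to 7 cfs between t = 9 h and t = 12 h (Δt = 3 h).
k = −Δt / ln(Q₂/Q₁) = −3 / ln(7/10) = 8.41 h.

k ≈ 8.41 h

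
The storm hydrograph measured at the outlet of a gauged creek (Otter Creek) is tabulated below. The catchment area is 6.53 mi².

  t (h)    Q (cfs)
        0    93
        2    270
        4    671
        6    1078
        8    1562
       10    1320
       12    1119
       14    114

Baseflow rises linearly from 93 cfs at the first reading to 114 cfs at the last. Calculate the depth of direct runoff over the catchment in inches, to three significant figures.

d ≈ 2.56 in

Direct runoff: 0.00, 174.00, 572.00, 976.00, 1457.00, 1212.00, 1008.00, 0.00 cfs; ΣQ_DR = 5399 cfs.
V = ΣQ_DR · Δt = 5399 × 7200 s = 3.887 × 10^7 ft³.
Over A = 6.53 mi², depth = V / A = 2.56 in.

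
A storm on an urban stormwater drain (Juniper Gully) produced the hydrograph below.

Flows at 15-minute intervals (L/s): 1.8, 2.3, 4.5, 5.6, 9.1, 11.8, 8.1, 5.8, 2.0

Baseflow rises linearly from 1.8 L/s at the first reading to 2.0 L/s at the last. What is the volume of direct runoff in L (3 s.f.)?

Direct-runoff ordinates (Q − Q_b): 0.00, 0.47, 2.65, 3.73, 7.20, 9.88, 6.15, 3.83, 0.00 L/s.
ΣQ_DR = 33.90 L/s.
With Δt = 0.25 h = 900 s, V = ΣQ_DR · Δt = 33.90 × 900 = 30500 L.

V ≈ 30500 L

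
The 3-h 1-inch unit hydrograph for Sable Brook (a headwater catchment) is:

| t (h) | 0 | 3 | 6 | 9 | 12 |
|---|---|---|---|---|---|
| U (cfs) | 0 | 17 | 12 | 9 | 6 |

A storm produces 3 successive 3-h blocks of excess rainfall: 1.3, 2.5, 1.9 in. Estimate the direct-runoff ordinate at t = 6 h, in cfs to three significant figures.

By discrete convolution, Q_j = Σ (P_i / 1 in) · U_{j−i}.
At t = 6 h (j=2): Q = (1.3/1)·12 + (2.5/1)·17 + (1.9/1)·0 = 58.1 cfs.

Q ≈ 58.1 cfs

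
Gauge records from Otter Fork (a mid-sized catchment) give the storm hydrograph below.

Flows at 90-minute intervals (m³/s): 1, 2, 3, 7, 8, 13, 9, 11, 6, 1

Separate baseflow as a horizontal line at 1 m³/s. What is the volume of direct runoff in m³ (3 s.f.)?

Direct-runoff ordinates (Q − Q_b): 0.0, 1.0, 2.0, 6.0, 7.0, 12.0, 8.0, 10.0, 5.0, 0.0 m³/s.
ΣQ_DR = 51.00 m³/s.
With Δt = 1.5 h = 5400 s, V = ΣQ_DR · Δt = 51.00 × 5400 = 2.75 × 10^5 m³.

V ≈ 2.75 × 10^5 m³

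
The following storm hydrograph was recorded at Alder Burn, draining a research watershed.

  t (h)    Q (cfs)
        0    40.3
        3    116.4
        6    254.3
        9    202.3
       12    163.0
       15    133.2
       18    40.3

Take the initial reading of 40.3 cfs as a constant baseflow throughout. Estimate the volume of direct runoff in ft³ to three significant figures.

Direct-runoff ordinates (Q − Q_b): 0.0, 76.1, 214.0, 162.0, 122.7, 92.9, 0.0 cfs.
ΣQ_DR = 667.7 cfs.
With Δt = 3 h = 10800 s, V = ΣQ_DR · Δt = 667.7 × 10800 = 7.21 × 10^6 ft³.

V ≈ 7.21 × 10^6 ft³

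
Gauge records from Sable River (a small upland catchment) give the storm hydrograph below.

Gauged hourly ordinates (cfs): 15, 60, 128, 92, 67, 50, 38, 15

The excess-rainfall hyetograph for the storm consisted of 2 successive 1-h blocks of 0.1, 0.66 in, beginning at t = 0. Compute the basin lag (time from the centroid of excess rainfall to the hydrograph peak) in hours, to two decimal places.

t_L ≈ 0.63 h

Centroid of excess rainfall: t_c = Σ P_i·t̄_i / ΣP_i = 1.3684 h (block centres at 0.5, 1.5 h).
Hydrograph peak occurs at t = 2 h, so basin lag t_L = 2 − 1.3684 = 0.63 h.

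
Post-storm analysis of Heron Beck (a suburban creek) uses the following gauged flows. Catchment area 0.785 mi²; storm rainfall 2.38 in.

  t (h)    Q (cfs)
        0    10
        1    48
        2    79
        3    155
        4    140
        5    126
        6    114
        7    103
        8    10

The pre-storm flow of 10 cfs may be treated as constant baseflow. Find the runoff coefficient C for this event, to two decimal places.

ΣQ_DR = 695.0 cfs; V = ΣQ_DR·Δt = 2.502 × 10^6 ft³.
Runoff depth d = V / A = 1.372 in.
C = d / P = 1.372 / 2.38 = 0.58.

C ≈ 0.58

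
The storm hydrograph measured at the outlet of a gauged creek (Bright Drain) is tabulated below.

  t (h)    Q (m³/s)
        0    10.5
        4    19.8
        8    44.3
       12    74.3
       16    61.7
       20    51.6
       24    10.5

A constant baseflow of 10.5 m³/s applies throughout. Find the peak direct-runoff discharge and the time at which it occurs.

Subtracting baseflow gives direct-runoff ordinates: 0.0, 9.3, 33.8, 63.8, 51.2, 41.1, 0.0 m³/s.
The maximum is 63.8 m³/s, occurring at the reading for t = 12 h.

Q_p = 63.8 m³/s at t = 12 h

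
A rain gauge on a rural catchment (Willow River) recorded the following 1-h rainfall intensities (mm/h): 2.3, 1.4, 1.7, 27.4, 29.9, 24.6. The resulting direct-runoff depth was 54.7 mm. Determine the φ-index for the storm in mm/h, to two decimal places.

Only the 3 blocks with intensity above φ contribute runoff: 27.4, 29.9, 24.6 mm/h.
Σ(I−φ)·Δt = d  ⇒  (27.4+29.9+24.6 − 3φ)·1 = 54.7
φ = (81.90 − 54.7/1) / 3 = 9.07 mm/h.

φ ≈ 9.07 mm/h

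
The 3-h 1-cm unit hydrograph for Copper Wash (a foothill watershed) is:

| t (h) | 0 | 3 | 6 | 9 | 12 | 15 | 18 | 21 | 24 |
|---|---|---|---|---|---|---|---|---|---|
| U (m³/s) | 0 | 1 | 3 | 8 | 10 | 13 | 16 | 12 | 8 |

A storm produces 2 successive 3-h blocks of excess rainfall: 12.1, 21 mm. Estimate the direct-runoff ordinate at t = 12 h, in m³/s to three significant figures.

By discrete convolution, Q_j = Σ (P_i / 10 mm) · U_{j−i}.
At t = 12 h (j=4): Q = (12.1/10)·10 + (21/10)·8 = 28.9 m³/s.

Q ≈ 28.9 m³/s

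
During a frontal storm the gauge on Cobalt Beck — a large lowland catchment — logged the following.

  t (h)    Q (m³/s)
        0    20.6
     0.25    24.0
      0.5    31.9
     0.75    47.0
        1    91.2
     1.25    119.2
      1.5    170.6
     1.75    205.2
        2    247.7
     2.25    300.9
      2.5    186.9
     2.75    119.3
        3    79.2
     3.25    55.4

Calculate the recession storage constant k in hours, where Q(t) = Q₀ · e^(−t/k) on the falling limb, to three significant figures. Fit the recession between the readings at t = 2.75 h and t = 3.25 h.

On the falling limb, Q drops from 119.3 to 55.4 m³/s between t = 2.75 h and t = 3.25 h (Δt = 0.5 h).
k = −Δt / ln(Q₂/Q₁) = −0.5 / ln(55.4/119.3) = 0.652 h.

k ≈ 0.652 h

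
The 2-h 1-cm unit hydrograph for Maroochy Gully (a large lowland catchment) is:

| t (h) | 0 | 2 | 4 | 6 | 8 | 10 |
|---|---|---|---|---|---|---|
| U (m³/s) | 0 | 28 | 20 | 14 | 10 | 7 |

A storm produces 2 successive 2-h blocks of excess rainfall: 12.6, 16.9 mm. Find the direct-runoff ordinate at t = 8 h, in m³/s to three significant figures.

By discrete convolution, Q_j = Σ (P_i / 10 mm) · U_{j−i}.
At t = 8 h (j=4): Q = (12.6/10)·10 + (16.9/10)·14 = 36.3 m³/s.

Q ≈ 36.3 m³/s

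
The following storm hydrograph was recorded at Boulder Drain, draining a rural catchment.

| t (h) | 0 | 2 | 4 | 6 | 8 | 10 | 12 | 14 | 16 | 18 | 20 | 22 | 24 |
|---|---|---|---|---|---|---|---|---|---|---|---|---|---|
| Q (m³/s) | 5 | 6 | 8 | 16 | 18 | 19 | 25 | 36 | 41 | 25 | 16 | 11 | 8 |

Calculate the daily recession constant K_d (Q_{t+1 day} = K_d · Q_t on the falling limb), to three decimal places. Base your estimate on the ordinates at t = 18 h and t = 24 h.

K_d ≈ 0.010

Between t = 18 h and t = 24 h the flow falls from 25 to 8 m³/s over 3×2 h = 6 h.
Per-interval ratio K = (8/25)^(1/3) = 0.6840; K_d = K^(24/2) = 0.010.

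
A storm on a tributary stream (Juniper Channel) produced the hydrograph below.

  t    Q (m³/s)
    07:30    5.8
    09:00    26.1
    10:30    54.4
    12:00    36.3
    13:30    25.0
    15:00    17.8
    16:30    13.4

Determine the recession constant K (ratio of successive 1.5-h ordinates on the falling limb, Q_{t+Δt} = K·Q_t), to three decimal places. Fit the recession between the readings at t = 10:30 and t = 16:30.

K ≈ 0.704

Using the recession-limb readings at t = 10:30 and t = 16:30: Q falls from 54.4 to 13.4 m³/s over 4 intervals.
K = (Q₂/Q₁)^(1/4) = (13.4/54.4)^(1/4) = 0.704.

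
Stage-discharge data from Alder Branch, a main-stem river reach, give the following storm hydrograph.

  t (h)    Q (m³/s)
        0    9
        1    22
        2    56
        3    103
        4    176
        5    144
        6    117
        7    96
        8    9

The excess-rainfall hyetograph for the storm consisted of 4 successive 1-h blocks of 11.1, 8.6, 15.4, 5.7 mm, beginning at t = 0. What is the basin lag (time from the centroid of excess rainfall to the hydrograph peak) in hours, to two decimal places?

t_L ≈ 2.12 h

Centroid of excess rainfall: t_c = Σ P_i·t̄_i / ΣP_i = 1.8848 h (block centres at 0.5, 1.5, 2.5, 3.5 h).
Hydrograph peak occurs at t = 4 h, so basin lag t_L = 4 − 1.8848 = 2.12 h.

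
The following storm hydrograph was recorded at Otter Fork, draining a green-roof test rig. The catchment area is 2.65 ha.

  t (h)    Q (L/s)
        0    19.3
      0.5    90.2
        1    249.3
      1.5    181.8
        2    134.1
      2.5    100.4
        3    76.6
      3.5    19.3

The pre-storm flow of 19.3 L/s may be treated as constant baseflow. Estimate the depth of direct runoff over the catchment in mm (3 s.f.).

Direct runoff: 0.0, 70.9, 230.0, 162.5, 114.8, 81.1, 57.3, 0.0 L/s; ΣQ_DR = 716.6 L/s.
V = ΣQ_DR · Δt = 716.6 × 1800 s = 1.290 × 10^6 L.
Over A = 2.65 ha, depth = V / A = 48.7 mm.

d ≈ 48.7 mm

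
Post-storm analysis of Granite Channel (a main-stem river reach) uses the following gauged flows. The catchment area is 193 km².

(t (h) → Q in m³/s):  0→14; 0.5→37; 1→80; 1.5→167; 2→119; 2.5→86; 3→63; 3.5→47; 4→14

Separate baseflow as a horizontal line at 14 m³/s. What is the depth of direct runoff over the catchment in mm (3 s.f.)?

Direct runoff: 0.0, 23.0, 66.0, 153.0, 105.0, 72.0, 49.0, 33.0, 0.0 m³/s; ΣQ_DR = 501.0 m³/s.
V = ΣQ_DR · Δt = 501.0 × 1800 s = 9.018 × 10^5 m³.
Over A = 193 km², depth = V / A = 4.67 mm.

d ≈ 4.67 mm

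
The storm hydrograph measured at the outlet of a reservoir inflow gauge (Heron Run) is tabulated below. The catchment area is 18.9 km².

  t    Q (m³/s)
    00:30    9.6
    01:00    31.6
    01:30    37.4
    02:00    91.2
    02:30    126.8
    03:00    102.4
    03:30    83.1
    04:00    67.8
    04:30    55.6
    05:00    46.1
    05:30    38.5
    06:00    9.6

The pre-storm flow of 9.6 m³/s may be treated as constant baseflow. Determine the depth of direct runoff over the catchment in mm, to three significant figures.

d ≈ 55.7 mm

Direct runoff: 0.0, 22.0, 27.8, 81.6, 117.2, 92.8, 73.5, 58.2, 46.0, 36.5, 28.9, 0.0 m³/s; ΣQ_DR = 584.5 m³/s.
V = ΣQ_DR · Δt = 584.5 × 1800 s = 1.052 × 10^6 m³.
Over A = 18.9 km², depth = V / A = 55.7 mm.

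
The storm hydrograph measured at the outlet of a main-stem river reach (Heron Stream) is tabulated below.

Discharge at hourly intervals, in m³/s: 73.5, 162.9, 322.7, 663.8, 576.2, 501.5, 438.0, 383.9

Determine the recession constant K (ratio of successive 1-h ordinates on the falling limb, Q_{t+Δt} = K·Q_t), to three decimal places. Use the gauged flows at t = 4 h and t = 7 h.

Using the recession-limb readings at t = 4 h and t = 7 h: Q falls from 576.2 to 383.9 m³/s over 3 intervals.
K = (Q₂/Q₁)^(1/3) = (383.9/576.2)^(1/3) = 0.873.

K ≈ 0.873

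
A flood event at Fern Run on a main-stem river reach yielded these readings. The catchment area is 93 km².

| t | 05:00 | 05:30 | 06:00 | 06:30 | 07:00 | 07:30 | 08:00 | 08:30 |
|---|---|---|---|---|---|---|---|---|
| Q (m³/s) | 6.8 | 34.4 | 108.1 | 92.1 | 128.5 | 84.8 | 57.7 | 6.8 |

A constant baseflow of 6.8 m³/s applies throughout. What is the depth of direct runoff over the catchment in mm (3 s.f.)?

d ≈ 9.00 mm

Direct runoff: 0.0, 27.6, 101.3, 85.3, 121.7, 78.0, 50.9, 0.0 m³/s; ΣQ_DR = 464.8 m³/s.
V = ΣQ_DR · Δt = 464.8 × 1800 s = 8.366 × 10^5 m³.
Over A = 93 km², depth = V / A = 9.00 mm.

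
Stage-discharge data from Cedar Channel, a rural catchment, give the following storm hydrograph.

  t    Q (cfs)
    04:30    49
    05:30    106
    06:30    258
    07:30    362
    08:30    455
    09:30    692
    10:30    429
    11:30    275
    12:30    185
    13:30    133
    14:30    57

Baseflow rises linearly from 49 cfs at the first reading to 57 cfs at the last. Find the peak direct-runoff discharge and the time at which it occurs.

Q_p = 639.00 cfs at t = 09:30

Subtracting baseflow gives direct-runoff ordinates: 0.00, 56.20, 207.40, 310.60, 402.80, 639.00, 375.20, 220.40, 129.60, 76.80, 0.00 cfs.
The maximum is 639.00 cfs, occurring at the reading for t = 09:30.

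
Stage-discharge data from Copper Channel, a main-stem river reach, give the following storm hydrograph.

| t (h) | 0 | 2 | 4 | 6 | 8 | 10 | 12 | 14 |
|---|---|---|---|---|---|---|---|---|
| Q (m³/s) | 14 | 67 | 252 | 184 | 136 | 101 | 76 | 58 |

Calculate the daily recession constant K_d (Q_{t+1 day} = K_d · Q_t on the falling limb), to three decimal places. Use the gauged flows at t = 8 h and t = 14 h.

Between t = 8 h and t = 14 h the flow falls from 136 to 58 m³/s over 3×2 h = 6 h.
Per-interval ratio K = (58/136)^(1/3) = 0.7527; K_d = K^(24/2) = 0.033.

K_d ≈ 0.033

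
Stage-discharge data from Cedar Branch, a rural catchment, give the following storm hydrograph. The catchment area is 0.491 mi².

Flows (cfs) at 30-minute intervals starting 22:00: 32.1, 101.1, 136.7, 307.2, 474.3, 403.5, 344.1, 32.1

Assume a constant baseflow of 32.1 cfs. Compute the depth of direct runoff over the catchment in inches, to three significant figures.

Direct runoff: 0.0, 69.0, 104.6, 275.1, 442.2, 371.4, 312.0, 0.0 cfs; ΣQ_DR = 1574 cfs.
V = ΣQ_DR · Δt = 1574 × 1800 s = 2.834 × 10^6 ft³.
Over A = 0.491 mi², depth = V / A = 2.48 in.

d ≈ 2.48 in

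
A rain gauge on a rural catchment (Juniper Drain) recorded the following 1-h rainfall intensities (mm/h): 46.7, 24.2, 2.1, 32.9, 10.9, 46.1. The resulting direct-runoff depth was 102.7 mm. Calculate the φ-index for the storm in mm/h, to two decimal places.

φ ≈ 11.80 mm/h

Only the 4 blocks with intensity above φ contribute runoff: 46.7, 24.2, 32.9, 46.1 mm/h.
Σ(I−φ)·Δt = d  ⇒  (46.7+24.2+32.9+46.1 − 4φ)·1 = 102.7
φ = (149.9 − 102.7/1) / 4 = 11.80 mm/h.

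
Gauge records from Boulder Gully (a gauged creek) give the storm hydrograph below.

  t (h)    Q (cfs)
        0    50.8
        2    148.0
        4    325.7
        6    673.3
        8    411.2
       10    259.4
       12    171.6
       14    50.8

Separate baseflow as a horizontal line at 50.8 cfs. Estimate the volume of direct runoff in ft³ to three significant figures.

V ≈ 1.21 × 10^7 ft³

Direct-runoff ordinates (Q − Q_b): 0.0, 97.2, 274.9, 622.5, 360.4, 208.6, 120.8, 0.0 cfs.
ΣQ_DR = 1684 cfs.
With Δt = 2 h = 7200 s, V = ΣQ_DR · Δt = 1684 × 7200 = 1.21 × 10^7 ft³.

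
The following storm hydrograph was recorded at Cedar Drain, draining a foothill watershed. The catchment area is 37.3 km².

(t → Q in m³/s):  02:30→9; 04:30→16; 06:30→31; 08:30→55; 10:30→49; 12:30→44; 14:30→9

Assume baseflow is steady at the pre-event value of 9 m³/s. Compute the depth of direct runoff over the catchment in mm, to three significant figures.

Direct runoff: 0.0, 7.0, 22.0, 46.0, 40.0, 35.0, 0.0 m³/s; ΣQ_DR = 150.0 m³/s.
V = ΣQ_DR · Δt = 150.0 × 7200 s = 1.080 × 10^6 m³.
Over A = 37.3 km², depth = V / A = 29.0 mm.

d ≈ 29.0 mm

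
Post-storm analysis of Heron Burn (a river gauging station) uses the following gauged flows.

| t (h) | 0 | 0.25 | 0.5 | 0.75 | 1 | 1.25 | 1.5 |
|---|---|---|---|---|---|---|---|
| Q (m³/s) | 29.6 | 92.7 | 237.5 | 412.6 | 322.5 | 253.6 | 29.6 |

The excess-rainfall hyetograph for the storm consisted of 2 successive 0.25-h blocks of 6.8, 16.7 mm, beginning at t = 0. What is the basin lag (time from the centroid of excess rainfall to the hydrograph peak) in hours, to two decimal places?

t_L ≈ 0.45 h

Centroid of excess rainfall: t_c = Σ P_i·t̄_i / ΣP_i = 0.3027 h (block centres at 0.125, 0.375 h).
Hydrograph peak occurs at t = 0.75 h, so basin lag t_L = 0.75 − 0.3027 = 0.45 h.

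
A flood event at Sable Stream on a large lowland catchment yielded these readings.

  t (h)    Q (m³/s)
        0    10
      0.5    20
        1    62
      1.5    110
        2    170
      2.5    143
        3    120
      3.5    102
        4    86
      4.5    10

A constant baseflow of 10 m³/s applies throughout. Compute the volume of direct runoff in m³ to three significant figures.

V ≈ 1.32 × 10^6 m³

Direct-runoff ordinates (Q − Q_b): 0.0, 10.0, 52.0, 100.0, 160.0, 133.0, 110.0, 92.0, 76.0, 0.0 m³/s.
ΣQ_DR = 733.0 m³/s.
With Δt = 0.5 h = 1800 s, V = ΣQ_DR · Δt = 733.0 × 1800 = 1.32 × 10^6 m³.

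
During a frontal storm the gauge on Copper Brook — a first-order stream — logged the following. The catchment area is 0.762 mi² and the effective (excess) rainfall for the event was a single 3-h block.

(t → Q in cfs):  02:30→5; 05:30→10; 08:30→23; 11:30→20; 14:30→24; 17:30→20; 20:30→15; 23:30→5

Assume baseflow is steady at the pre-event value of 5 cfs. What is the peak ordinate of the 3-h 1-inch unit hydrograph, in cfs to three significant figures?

U_p ≈ 38.0 cfs

Direct runoff: 0.0, 5.0, 18.0, 15.0, 19.0, 15.0, 10.0, 0.0 cfs; ΣQ_DR = 82.00 cfs, peak = 19.0 cfs.
Runoff depth d = ΣQ_DR·Δt / A = 82.00 × 10800 / (0.762 mi²) = 0.5003 in.
The 1-inch UH is the DRH scaled by (1 in)/d, so U_p = 19.0 × 1/0.5003 = 38.0 cfs.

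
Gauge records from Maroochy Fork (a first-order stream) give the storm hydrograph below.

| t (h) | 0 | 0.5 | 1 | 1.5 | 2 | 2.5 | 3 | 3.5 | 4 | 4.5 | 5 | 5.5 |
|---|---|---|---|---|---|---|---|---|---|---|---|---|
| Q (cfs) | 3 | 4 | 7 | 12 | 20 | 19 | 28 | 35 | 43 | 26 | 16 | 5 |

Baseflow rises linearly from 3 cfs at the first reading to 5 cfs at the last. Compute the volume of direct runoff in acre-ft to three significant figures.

V ≈ 7.02 acre-ft

Direct-runoff ordinates (Q − Q_b): 0.00, 0.82, 3.64, 8.45, 16.27, 15.09, 23.91, 30.73, 38.55, 21.36, 11.18, 0.00 cfs.
ΣQ_DR = 170.0 cfs.
With Δt = 0.5 h = 1800 s, V = ΣQ_DR · Δt = 170.0 × 1800 = 3.06 × 10^5 ft³ = 7.02 acre-ft.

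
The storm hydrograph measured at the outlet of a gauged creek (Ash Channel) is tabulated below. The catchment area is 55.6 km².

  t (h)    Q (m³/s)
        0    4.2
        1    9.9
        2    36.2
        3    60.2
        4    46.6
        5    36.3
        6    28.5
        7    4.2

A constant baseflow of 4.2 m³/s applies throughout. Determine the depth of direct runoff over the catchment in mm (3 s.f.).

Direct runoff: 0.0, 5.7, 32.0, 56.0, 42.4, 32.1, 24.3, 0.0 m³/s; ΣQ_DR = 192.5 m³/s.
V = ΣQ_DR · Δt = 192.5 × 3600 s = 6.930 × 10^5 m³.
Over A = 55.6 km², depth = V / A = 12.5 mm.

d ≈ 12.5 mm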